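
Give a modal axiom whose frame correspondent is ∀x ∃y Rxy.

This is seriality; the standard corresponding axiom is D: □q → ◇q.
Suppose □q→◇q is valid. At any x set V(q)=W. Then □q at x, so ◇q at x, so x has a successor.

□q → ◇q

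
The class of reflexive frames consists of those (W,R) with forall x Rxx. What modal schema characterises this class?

□ψ → ψ

The condition is reflexivity. The T schema □ψ → ψ defines it.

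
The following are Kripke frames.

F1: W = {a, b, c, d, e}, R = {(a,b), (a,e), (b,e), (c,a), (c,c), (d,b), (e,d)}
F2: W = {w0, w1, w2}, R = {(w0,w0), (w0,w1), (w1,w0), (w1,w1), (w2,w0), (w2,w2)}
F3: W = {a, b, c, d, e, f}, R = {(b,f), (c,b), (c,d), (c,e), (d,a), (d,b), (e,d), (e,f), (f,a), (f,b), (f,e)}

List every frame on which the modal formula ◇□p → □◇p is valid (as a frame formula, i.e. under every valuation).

This is the axiom for convergence; its first-order frame correspondent is ∀x ∀y ∀z (Rxy ∧ Rxz → ∃w (Ryw ∧ Rzw)).
F1: fails — Rab and Rae but b and e have no common successor.
F2: holds.
F3: fails — Rcd and Rcb but d and b have no common successor.

F2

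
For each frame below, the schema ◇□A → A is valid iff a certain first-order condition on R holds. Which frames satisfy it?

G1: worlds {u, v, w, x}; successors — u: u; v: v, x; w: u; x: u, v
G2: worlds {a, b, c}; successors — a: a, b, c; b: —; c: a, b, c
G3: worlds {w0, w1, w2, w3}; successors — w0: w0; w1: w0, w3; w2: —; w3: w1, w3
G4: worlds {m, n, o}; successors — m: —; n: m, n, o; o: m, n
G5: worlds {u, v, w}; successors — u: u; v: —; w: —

Frame correspondent (Sahlqvist): ∀x ∀y (Rxy → Ryx) — i.e. symmetry.
G1: fails — Rwu but not Ruw.
G2: fails — Rab but not Rba.
G3: fails — Rw1w0 but not Rw0w1.
G4: fails — Rom but not Rmo.
G5: condition met.

G5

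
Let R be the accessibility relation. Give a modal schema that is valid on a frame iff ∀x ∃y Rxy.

□q → ◇q

The condition is seriality. The D schema □q → ◇q defines it.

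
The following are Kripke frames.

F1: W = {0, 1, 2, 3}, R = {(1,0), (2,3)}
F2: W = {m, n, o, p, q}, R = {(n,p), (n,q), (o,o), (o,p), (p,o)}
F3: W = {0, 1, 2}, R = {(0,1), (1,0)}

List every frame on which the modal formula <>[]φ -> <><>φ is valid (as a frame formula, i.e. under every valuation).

This is the axiom for a generalized confluence (Geach) condition; its first-order frame correspondent is forall x forall y (xRy -> exists w (yRw & x R^2 w)).
F1: fails — 1R0 but no w with 0Rw and 1R²w.
F2: fails — nRq but no w with qRw and nR²w.
F3: holds.

F3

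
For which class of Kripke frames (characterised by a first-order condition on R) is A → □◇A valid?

Suppose A→□◇A is valid. Take Rxy and set V(A)={x}. Then A at x, so □◇A at x, so ◇A at y, so some z with Ryz has A; z=x, i.e. Ryx.
Conversely, any frame satisfying ∀x ∀y (Rxy → Ryx) validates the schema.
Frame condition: ∀x ∀y (Rxy → Ryx).

symmetry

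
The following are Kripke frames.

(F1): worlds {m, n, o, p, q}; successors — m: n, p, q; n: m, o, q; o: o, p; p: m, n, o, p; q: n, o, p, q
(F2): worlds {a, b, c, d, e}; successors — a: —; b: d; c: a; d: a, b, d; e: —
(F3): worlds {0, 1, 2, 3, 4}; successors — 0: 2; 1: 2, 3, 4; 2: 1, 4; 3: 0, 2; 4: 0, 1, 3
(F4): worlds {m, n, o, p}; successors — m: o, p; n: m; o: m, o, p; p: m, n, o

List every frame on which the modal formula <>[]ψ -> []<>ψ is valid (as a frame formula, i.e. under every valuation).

The schema corresponds to convergence: forall x forall y forall z (Rxy & Rxz -> exists w (Ryw & Rzw)).
(F1): satisfies the condition.
(F2): fails — Rca and Rca but a and a have no common successor.
(F3): fails — R12 and R13 but 2 and 3 have no common successor.
(F4): fails — Rpm and Rpn but m and n have no common successor.
Valid on: (F1).

(F1)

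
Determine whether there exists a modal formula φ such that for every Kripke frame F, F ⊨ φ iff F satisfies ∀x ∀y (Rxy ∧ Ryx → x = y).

No

Any modally definable frame class is closed under surjective bounded morphisms.
The 4-cycle (worlds s,t,u,v with s→t→u→v→s) is antisymmetric. Sending even-indexed worlds to • and odd-indexed worlds to ∘ is a surjective bounded morphism onto the two-world frame with •↔∘, which is not antisymmetric.
So no modal formula (or set of formulas) defines exactly the antisymmetric frames.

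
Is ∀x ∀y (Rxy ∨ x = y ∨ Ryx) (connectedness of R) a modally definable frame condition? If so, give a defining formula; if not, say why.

Any modally definable frame class is closed under disjoint unions.
Take 4 disjoint single-world reflexive frames: each is trivially connected, but their disjoint union has 4 worlds with no edge between distinct components, so it is not connected.
So the class is not modally definable.

No — not modally definable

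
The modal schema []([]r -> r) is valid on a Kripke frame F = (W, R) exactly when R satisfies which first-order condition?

shift-reflexivity

Suppose □(□r→r) is valid. Take Rxy and set V(r)={w : Ryw}. Then at y, □r holds; since □(□r→r) at x, □r→r at y, so r at y, i.e. Ryy.
The converse is a direct semantic check.
Frame condition: forall x forall y (Rxy -> Ryy).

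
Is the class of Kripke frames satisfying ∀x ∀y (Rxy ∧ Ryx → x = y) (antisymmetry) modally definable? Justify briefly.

Not definable by any modal formula

Any modally definable frame class is closed under surjective bounded morphisms.
The 4-cycle (worlds 0,1,2,3 with 0→1→2→3→0) is antisymmetric. Sending even-indexed worlds to a and odd-indexed worlds to b is a surjective bounded morphism onto the two-world frame with a↔b, which is not antisymmetric.
So no modal formula (or set of formulas) defines exactly the antisymmetric frames.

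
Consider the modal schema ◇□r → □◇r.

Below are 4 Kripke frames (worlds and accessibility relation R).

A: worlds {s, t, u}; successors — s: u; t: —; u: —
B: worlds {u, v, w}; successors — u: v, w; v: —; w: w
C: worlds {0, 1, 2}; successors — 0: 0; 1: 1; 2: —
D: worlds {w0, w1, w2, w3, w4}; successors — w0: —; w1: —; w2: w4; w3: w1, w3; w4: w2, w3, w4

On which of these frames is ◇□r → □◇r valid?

The schema corresponds to convergence: ∀x ∀y ∀z (Rxy ∧ Rxz → ∃w (Ryw ∧ Rzw)).
A: fails — Rsu and Rsu but u and u have no common successor.
B: fails — Ruv and Ruv but v and v have no common successor.
C: condition met.
D: fails — Rw3w1 and Rw3w1 but w1 and w1 have no common successor.
Valid on: C.

C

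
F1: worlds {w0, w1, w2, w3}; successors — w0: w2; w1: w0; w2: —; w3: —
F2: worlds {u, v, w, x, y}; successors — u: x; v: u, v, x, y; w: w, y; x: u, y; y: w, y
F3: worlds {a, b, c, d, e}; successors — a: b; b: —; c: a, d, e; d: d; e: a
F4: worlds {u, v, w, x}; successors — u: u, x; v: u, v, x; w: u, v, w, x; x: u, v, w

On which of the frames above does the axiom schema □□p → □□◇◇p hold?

Frame correspondent (Sahlqvist): ∀x ∀z (xR²z → ∃w (xR²w ∧ zR²w)) — i.e. a generalized confluence (Geach) condition.
F1: fails — w1R²w2 but no w with w1R²w and w2R²w.
F2: holds.
F3: fails — cR²a but no w with cR²w and aR²w.
F4: holds.

F2, F4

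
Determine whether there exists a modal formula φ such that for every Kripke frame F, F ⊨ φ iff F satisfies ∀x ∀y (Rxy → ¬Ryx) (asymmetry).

If a class were modally definable it would be closed under surjective bounded morphisms (Goldblatt–Thomason).
The 3-cycle (worlds s,t,u with s→t→u→s) is asymmetric. Mapping every world to a single reflexive point • is a surjective bounded morphism, and the reflexive point is not asymmetric (R•• but asymmetry requires ¬R••).
Hence asymmetry is not modally definable.

No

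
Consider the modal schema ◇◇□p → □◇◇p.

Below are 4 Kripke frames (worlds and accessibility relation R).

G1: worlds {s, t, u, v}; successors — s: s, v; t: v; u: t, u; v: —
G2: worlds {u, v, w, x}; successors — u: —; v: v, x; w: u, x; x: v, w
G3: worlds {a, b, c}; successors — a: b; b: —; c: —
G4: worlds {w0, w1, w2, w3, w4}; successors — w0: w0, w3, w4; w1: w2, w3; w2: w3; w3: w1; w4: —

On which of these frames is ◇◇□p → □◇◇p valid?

The schema corresponds to a generalized confluence (Geach) condition: ∀x ∀y ∀z ((xR²y ∧ xRz) → ∃w (yRw ∧ zR²w)).
G1: fails — sR²s, sRv but no w with sRw and vR²w.
G2: fails — wR²v, wRu but no t with vRt and uR²t.
G3: holds.
G4: fails — w0R²w0, w0Rw4 but no w with w0Rw and w4R²w.

G3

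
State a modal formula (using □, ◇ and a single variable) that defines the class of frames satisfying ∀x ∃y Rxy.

The condition is seriality. The D schema □p → ◇p defines it.
Suppose □p→◇p is valid. At any x set V(p)=W. Then □p at x, so ◇p at x, so x has a successor.

□p → ◇p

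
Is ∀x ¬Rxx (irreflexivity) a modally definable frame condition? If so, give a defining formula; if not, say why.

Not modally definable

If a class were modally definable it would be closed under surjective bounded morphisms (Goldblatt–Thomason).
The 4-cycle (worlds 0,1,2,3 with 0→1→2→3→0) is irreflexive, and the map sending every world to a single reflexive point • is a surjective bounded morphism (forth: every edge maps to (•,•); back: every world has a successor). So any modal formula valid on the 4-cycle is also valid on the reflexive point, which is not irreflexive.
So the class is not modally definable.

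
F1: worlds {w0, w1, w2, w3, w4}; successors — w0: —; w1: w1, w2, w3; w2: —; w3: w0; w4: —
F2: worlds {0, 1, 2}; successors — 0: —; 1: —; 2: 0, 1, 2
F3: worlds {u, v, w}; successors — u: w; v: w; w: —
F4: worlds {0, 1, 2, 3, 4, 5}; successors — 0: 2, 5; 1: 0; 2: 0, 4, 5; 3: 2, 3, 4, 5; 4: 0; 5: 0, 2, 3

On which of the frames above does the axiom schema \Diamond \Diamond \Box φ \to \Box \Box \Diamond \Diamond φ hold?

F3

This is the axiom for a generalized confluence (Geach) condition; its first-order frame correspondent is \forall x \forall y \forall z ((x R^2 y \wedge x R^2 z) \to \exists w (yRw \wedge z R^2 w)).
F1: fails — w1R²w0, w1R²w0 but no w with w0Rw and w0R²w.
F2: fails — 2R²0, 2R²0 but no w with 0Rw and 0R²w.
F3: satisfies the condition.
F4: fails — 0R²4, 0R²4 but no w with 4Rw and 4R²w.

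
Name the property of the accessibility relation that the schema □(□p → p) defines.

Suppose □(□p→p) is valid. Take Rxy and set V(p)={w : Ryw}. Then at y, □p holds; since □(□p→p) at x, □p→p at y, so p at y, i.e. Ryy.
Conversely, any frame satisfying ∀x ∀y (Rxy → Ryy) validates the schema.
So the correspondent is shift-reflexivity.

shift-reflexivity: ∀x ∀y (Rxy → Ryy)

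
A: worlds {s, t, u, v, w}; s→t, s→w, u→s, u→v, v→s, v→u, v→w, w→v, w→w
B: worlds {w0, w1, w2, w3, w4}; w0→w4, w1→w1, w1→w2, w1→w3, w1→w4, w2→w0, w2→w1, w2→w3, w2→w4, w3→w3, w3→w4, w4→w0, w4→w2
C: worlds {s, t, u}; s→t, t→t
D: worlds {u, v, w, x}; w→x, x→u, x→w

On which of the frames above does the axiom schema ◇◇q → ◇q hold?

Frame correspondent (Sahlqvist): ∀x ∀y ∀z (Rxy ∧ Ryz → Rxz) — i.e. transitivity.
A: fails — Ruv and Rvw but not Ruw.
B: fails — Rw1w2 and Rw2w0 but not Rw1w0.
C: condition met.
D: fails — Rxw and Rwx but not Rxx.

C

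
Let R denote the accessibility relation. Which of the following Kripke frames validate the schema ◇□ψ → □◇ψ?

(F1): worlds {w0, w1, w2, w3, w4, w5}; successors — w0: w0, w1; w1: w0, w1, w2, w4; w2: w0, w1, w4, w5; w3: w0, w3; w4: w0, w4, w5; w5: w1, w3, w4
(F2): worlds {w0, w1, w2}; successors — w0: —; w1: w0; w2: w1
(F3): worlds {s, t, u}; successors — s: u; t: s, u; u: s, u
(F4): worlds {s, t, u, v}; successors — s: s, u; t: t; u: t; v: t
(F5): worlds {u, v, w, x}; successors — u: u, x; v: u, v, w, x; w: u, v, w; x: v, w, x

(F1), (F3), (F5)

The schema corresponds to convergence: ∀x ∀y ∀z (Rxy ∧ Rxz → ∃w (Ryw ∧ Rzw)).
(F1): condition met.
(F2): fails — Rw1w0 and Rw1w0 but w0 and w0 have no common successor.
(F3): condition met.
(F4): fails — Rsu and Rss but u and s have no common successor.
(F5): condition met.
Valid on: (F1), (F3), (F5).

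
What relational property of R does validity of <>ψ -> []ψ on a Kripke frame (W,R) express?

Partial functionality

Suppose ◇ψ→□ψ is valid. Take Rxy, Rxz and set V(ψ)={y}. Then ◇ψ at x, so □ψ at x, so ψ at z, i.e. z=y.
Conversely, on a frame with partial functionality the schema holds at every world under every valuation.
So the correspondent is partial functionality.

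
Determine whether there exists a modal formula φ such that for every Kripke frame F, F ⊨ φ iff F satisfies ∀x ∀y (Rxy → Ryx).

Definable; p → □◇p defines it

This is a Sahlqvist condition; the B axiom p → □◇p defines it.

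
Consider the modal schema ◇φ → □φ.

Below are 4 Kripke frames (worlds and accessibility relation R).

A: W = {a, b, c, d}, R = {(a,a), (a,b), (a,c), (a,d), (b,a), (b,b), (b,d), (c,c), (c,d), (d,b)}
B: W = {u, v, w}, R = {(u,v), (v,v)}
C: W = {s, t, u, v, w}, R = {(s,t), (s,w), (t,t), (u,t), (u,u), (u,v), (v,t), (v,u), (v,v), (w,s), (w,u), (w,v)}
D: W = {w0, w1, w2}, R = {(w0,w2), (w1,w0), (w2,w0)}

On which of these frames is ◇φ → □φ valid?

B, D

Frame correspondent (Sahlqvist): ∀x ∀y ∀z (Rxy ∧ Rxz → y = z) — i.e. partial functionality.
A: fails — a sees both a and b.
B: holds.
C: fails — s sees both t and w.
D: holds.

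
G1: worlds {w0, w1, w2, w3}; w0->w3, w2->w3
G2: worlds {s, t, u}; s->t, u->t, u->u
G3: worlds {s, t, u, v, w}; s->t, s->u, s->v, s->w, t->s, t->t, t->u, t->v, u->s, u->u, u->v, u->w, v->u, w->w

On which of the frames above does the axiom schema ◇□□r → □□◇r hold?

The schema corresponds to a generalized confluence (Geach) condition: ∀x ∀y ∀z ((xRy ∧ xR²z) → ∃w (yR²w ∧ zRw)).
G1: satisfies the condition.
G2: fails — uRt, uR²t but no w with tR²w and tRw.
G3: fails — sRw, sR²t but no w* with wR²w* and tRw*.
Valid on: G1.

G1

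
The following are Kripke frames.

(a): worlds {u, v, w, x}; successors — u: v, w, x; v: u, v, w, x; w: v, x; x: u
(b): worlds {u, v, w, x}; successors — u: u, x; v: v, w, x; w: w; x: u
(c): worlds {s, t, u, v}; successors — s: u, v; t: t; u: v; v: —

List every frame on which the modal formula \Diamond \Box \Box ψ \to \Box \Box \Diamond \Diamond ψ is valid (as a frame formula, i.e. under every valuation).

(a)

This is the axiom for a generalized confluence (Geach) condition; its first-order frame correspondent is \forall x \forall y \forall z ((xRy \wedge x R^2 z) \to \exists w (y R^2 w \wedge z R^2 w)).
(a): ✓.
(b): fails — vRw, vR²u but no t with wR²t and uR²t.
(c): fails — sRu, sR²v but no w with uR²w and vR²w.
Valid on: (a).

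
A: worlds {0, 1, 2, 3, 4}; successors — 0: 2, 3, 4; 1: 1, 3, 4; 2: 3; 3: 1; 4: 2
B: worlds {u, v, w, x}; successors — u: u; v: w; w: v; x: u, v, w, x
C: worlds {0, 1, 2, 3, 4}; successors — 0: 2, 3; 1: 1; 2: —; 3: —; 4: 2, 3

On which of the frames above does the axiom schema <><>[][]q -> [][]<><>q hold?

C

The schema corresponds to a generalized confluence (Geach) condition: forall x forall y forall z ((x R^2 y & x R^2 z) -> exists w (y R^2 w & z R^2 w)).
A: fails — 1R²2, 1R²4 but no w with 2R²w and 4R²w.
B: fails — xR²u, xR²v but no t with uR²t and vR²t.
C: condition met.
Valid on: C.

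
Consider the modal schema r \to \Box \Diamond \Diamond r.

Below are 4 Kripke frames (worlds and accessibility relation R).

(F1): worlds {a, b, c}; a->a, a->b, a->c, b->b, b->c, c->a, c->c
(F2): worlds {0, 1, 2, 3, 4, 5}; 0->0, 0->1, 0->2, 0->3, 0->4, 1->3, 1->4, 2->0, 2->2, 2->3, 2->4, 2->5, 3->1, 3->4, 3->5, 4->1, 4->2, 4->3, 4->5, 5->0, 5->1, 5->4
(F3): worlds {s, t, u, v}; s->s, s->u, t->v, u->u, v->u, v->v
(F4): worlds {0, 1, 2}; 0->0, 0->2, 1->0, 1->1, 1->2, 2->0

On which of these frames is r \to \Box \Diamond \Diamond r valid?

Frame correspondent (Sahlqvist): \forall x \forall z (xRz \to \exists w (x = w \wedge z R^2 w)) — i.e. a generalized confluence (Geach) condition.
(F1): ✓.
(F2): fails — 0R1 but no w with 0=w and 1R²w.
(F3): fails — sRu but no w with s=w and uR²w.
(F4): fails — 1R0 but no w with 1=w and 0R²w.
Valid on: (F1).

(F1)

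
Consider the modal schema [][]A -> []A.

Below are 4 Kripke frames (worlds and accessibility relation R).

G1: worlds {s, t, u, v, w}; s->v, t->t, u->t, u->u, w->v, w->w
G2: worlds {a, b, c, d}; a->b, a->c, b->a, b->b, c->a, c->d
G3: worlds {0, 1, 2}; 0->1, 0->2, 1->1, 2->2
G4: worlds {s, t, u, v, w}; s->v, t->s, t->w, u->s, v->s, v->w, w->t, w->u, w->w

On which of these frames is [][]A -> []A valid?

G3

This is the axiom for density; its first-order frame correspondent is forall x forall y (Rxy -> exists z (Rxz & Rzy)).
G1: fails — Rsv but no z with Rsz and Rzv.
G2: fails — Rcd but no z with Rcz and Rzd.
G3: condition met.
G4: fails — Rus but no z with Ruz and Rzs.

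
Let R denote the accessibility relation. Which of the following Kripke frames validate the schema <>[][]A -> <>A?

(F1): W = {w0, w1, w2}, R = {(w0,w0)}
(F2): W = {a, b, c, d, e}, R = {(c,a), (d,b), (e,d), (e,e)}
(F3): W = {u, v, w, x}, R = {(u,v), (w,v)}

Frame correspondent (Sahlqvist): forall x forall y (xRy -> exists w (y R^2 w & xRw)) — i.e. a generalized confluence (Geach) condition.
(F1): ✓.
(F2): fails — cRa but no w with aR²w and cRw.
(F3): fails — uRv but no t with vR²t and uRt.
Valid on: (F1).

(F1)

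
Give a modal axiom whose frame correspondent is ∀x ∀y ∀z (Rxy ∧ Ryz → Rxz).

A defining formula is □ψ → □□ψ (the 4 axiom).
Suppose □ψ→□□ψ is valid. Take Rxy, Ryz and set V(ψ)={w : Rxw}. Then □ψ at x, so □□ψ at x, so □ψ at y, so ψ at z, i.e. Rxz.

□ψ → □□ψ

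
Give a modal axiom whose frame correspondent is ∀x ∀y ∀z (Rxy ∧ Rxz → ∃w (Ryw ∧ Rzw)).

A defining formula is ◇□ψ → □◇ψ (the .2 axiom).
Suppose ◇□ψ→□◇ψ is valid. Take Rxy, Rxz and set V(ψ)={w : Ryw}. Then □ψ at y so ◇□ψ at x, so □◇ψ at x, so ◇ψ at z, giving w with Rzw and Ryw.

◇□ψ → □◇ψ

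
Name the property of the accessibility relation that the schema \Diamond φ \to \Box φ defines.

Suppose ◇φ→□φ is valid. Take Rxy, Rxz and set V(φ)={y}. Then ◇φ at x, so □φ at x, so φ at z, i.e. z=y.
The converse is a direct semantic check.
So the correspondent is partial functionality.

Partial functionality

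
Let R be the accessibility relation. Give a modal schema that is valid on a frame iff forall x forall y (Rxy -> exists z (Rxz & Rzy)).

□□s → □s

This is density; the standard corresponding axiom is C4: □□s → □s.
Suppose □□s→□s is valid. Take Rxy and set V(s)={w : xR²w}. Then □□s at x, so □s at x, so s at y, i.e. ∃z(Rxz∧Rzy).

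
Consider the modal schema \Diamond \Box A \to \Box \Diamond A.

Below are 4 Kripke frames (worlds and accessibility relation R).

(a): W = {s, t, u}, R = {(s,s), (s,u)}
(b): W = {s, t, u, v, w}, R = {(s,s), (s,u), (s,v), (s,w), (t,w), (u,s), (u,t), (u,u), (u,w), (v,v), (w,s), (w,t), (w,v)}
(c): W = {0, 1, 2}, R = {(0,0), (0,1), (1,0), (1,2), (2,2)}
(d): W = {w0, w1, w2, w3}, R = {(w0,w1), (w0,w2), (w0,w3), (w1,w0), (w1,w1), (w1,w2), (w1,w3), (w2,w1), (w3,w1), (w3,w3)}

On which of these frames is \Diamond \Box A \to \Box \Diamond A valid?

This is the axiom for convergence; its first-order frame correspondent is \forall x \forall y \forall z (Rxy \wedge Rxz \to \exists w (Ryw \wedge Rzw)).
(a): fails — Rsu and Rsu but u and u have no common successor.
(b): fails — Rsv and Rsu but v and u have no common successor.
(c): fails — R10 and R12 but 0 and 2 have no common successor.
(d): satisfies the condition.
Valid on: (d).

(d)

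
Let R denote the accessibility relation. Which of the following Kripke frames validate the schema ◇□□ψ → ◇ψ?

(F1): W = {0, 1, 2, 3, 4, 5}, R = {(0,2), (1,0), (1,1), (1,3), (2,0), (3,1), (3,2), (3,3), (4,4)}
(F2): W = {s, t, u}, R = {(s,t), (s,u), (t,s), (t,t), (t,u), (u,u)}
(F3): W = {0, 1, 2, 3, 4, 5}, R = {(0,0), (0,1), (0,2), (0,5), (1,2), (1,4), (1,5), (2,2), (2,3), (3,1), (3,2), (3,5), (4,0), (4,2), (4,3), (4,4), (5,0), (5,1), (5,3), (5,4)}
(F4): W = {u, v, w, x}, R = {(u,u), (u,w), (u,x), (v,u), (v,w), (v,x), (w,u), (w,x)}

(F1), (F2), (F3)

This is the axiom for a generalized confluence (Geach) condition; its first-order frame correspondent is ∀x ∀y (xRy → ∃w (yR²w ∧ xRw)).
(F1): ✓.
(F2): ✓.
(F3): ✓.
(F4): fails — uRx but no t with xR²t and uRt.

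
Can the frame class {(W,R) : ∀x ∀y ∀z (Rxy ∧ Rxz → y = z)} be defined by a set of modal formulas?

This is a Sahlqvist condition; the CD axiom ◇p → □p defines it.
Suppose ◇p→□p is valid. Take Rxy, Rxz and set V(p)={y}. Then ◇p at x, so □p at x, so p at z, i.e. z=y.

Yes — defined by ◇p → □p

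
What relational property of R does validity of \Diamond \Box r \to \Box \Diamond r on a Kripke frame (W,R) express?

Suppose ◇□r→□◇r is valid. Take Rxy, Rxz and set V(r)={w : Ryw}. Then □r at y so ◇□r at x, so □◇r at x, so ◇r at z, giving w with Rzw and Ryw.
The converse is a direct semantic check.
So the correspondent is convergence.

Convergence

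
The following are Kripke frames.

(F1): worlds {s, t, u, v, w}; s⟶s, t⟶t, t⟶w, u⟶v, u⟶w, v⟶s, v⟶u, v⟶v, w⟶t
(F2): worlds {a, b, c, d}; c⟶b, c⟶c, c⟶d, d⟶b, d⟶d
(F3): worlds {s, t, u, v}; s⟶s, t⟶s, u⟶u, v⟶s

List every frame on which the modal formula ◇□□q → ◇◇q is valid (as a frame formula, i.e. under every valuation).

Frame correspondent (Sahlqvist): ∀x ∀y (xRy → ∃w (yR²w ∧ xR²w)) — i.e. a generalized confluence (Geach) condition.
(F1): ✓.
(F2): fails — cRb but no w with bR²w and cR²w.
(F3): ✓.

(F1), (F3)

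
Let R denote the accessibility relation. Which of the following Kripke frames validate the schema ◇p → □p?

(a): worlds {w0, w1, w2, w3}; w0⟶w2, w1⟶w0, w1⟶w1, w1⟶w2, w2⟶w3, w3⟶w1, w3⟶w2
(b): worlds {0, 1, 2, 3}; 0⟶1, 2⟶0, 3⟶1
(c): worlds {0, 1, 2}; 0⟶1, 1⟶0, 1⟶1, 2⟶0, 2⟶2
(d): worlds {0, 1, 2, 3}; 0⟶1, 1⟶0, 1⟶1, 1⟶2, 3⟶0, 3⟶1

The schema corresponds to partial functionality: ∀x ∀y ∀z (Rxy ∧ Rxz → y = z).
(a): fails — w1 sees both w0 and w1.
(b): ✓.
(c): fails — 1 sees both 0 and 1.
(d): fails — 1 sees both 0 and 1.
Valid on: (b).

(b)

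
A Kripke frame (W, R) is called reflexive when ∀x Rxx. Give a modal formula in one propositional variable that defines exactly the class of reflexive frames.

This is reflexivity; the standard corresponding axiom is T: □s → s.
Suppose □s→s is valid. At any x set V(s)={w : Rxw}. Then □s holds at x, so s holds at x, i.e. Rxx.

□s → s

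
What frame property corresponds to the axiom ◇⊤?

◇⊤ holds at w iff w has a successor, so frame-validity of ◇⊤ is exactly seriality. Equivalently via □q → ◇q:
Suppose □q→◇q is valid. At any x set V(q)=W. Then □q at x, so ◇q at x, so x has a successor.

seriality: ∀x ∃y Rxy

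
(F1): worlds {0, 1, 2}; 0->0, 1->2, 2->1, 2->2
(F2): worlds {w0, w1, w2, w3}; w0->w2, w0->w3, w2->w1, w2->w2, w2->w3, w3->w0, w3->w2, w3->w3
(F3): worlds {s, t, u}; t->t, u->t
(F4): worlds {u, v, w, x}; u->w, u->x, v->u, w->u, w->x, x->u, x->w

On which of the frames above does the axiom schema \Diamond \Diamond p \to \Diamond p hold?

Frame correspondent (Sahlqvist): \forall x \forall y \forall z (Rxy \wedge Ryz \to Rxz) — i.e. transitivity.
(F1): fails — R12 and R21 but not R11.
(F2): fails — Rw3w2 and Rw2w1 but not Rw3w1.
(F3): ✓.
(F4): fails — Rxw and Rwx but not Rxx.
Valid on: (F3).

(F3)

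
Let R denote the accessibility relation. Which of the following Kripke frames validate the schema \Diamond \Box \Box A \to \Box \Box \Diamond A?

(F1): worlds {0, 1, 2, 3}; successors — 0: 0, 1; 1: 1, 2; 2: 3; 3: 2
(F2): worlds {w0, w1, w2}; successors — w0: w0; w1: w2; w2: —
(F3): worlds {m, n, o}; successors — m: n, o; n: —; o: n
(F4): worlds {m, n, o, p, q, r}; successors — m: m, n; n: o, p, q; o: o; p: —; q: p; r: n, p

(F2)

The schema corresponds to a generalized confluence (Geach) condition: \forall x \forall y \forall z ((xRy \wedge x R^2 z) \to \exists w (y R^2 w \wedge zRw)).
(F1): fails — 0R0, 0R²2 but no w with 0R²w and 2Rw.
(F2): satisfies the condition.
(F3): fails — mRn, mR²n but no w with nR²w and nRw.
(F4): fails — mRm, mR²p but no w with mR²w and pRw.
Valid on: (F2).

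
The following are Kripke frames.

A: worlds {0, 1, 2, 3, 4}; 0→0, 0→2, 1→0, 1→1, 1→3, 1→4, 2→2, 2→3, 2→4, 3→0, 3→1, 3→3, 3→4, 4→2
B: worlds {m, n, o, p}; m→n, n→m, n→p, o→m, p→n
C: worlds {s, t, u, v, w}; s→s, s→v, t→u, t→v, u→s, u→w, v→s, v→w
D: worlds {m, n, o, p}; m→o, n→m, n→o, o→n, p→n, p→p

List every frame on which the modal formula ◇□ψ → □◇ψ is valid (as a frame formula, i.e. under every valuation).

This is the axiom for convergence; its first-order frame correspondent is ∀x ∀y ∀z (Rxy ∧ Rxz → ∃w (Ryw ∧ Rzw)).
A: fails — R11 and R14 but 1 and 4 have no common successor.
B: condition met.
C: fails — Ruw and Ruw but w and w have no common successor.
D: fails — Rno and Rnm but o and m have no common successor.

B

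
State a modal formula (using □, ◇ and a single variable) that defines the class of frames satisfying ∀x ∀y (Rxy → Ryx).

r → □◇r

This is symmetry; the standard corresponding axiom is B: r → □◇r.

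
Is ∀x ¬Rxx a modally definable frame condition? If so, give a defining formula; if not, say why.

No

Modal frame validity is preserved under surjective bounded morphisms.
The 4-cycle (worlds s,t,u,v with s→t→u→v→s) is irreflexive, and the map sending every world to a single reflexive point • is a surjective bounded morphism (forth: every edge maps to (•,•); back: every world has a successor). So any modal formula valid on the 4-cycle is also valid on the reflexive point, which is not irreflexive.
So no modal formula (or set of formulas) defines exactly the irreflexive frames.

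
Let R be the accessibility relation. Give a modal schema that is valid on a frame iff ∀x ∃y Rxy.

A defining formula is □p → ◇p (the D axiom).
Suppose □p→◇p is valid. At any x set V(p)=W. Then □p at x, so ◇p at x, so x has a successor.

□p → ◇p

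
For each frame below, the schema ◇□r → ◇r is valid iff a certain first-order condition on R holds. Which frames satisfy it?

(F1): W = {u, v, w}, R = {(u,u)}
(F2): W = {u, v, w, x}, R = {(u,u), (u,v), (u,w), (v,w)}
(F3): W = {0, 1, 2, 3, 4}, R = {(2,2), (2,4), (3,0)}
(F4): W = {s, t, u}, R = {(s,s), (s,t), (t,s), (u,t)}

This is the axiom for a generalized confluence (Geach) condition; its first-order frame correspondent is ∀x ∀y (xRy → ∃w (yRw ∧ xRw)).
(F1): holds.
(F2): fails — uRw but no t with wRt and uRt.
(F3): fails — 2R4 but no w with 4Rw and 2Rw.
(F4): fails — uRt but no w with tRw and uRw.

(F1)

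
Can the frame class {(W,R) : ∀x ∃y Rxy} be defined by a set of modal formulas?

Yes — defined by □r → ◇r

The condition is seriality. A defining modal formula is □r → ◇r.
Suppose □r→◇r is valid. At any x set V(r)=W. Then □r at x, so ◇r at x, so x has a successor.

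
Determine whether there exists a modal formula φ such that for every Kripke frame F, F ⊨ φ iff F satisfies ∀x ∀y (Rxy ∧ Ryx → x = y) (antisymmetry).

No — not modally definable

Any modally definable frame class is closed under surjective bounded morphisms.
The 4-cycle (worlds s,t,u,v with s→t→u→v→s) is antisymmetric. Sending even-indexed worlds to • and odd-indexed worlds to ∘ is a surjective bounded morphism onto the two-world frame with •↔∘, which is not antisymmetric.
So the class is not modally definable.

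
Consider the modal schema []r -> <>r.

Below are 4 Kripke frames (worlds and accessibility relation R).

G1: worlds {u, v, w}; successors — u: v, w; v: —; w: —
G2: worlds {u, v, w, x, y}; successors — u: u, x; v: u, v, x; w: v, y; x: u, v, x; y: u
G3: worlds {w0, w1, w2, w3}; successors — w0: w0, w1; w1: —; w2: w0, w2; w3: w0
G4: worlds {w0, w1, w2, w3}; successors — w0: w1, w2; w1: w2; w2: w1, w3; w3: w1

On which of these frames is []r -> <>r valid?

G2, G4

The schema corresponds to seriality: forall x exists y Rxy.
G1: fails — world v has no successor.
G2: satisfies the condition.
G3: fails — world w1 has no successor.
G4: satisfies the condition.
Valid on: G2, G4.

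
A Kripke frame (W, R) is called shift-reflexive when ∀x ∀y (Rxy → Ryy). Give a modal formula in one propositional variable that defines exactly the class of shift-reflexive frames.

The condition is shift-reflexivity. The T□ schema □(□q → q) defines it.
Suppose □(□q→q) is valid. Take Rxy and set V(q)={w : Ryw}. Then at y, □q holds; since □(□q→q) at x, □q→q at y, so q at y, i.e. Ryy.

□(□q → q)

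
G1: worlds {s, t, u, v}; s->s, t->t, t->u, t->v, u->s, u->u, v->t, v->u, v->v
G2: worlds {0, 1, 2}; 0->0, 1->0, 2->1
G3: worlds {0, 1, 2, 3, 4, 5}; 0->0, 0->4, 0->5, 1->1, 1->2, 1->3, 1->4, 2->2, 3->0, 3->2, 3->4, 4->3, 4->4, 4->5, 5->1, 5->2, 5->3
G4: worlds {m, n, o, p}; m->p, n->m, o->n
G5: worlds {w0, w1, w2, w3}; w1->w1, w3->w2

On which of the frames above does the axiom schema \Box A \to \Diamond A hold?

The schema corresponds to seriality: \forall x \exists y Rxy.
G1: ✓.
G2: ✓.
G3: ✓.
G4: fails — world p has no successor.
G5: fails — world w0 has no successor.

G1, G2, G3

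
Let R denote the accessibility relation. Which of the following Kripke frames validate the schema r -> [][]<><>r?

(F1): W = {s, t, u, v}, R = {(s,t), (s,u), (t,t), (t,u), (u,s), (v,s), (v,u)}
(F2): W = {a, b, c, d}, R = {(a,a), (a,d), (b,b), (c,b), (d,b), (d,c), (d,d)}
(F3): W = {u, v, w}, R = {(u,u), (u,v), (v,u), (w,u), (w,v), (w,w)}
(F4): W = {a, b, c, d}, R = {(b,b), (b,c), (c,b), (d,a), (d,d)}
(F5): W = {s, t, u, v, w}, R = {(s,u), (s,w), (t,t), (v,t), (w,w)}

none

Frame correspondent (Sahlqvist): forall x forall z (x R^2 z -> exists w (x = w & z R^2 w)) — i.e. a generalized confluence (Geach) condition.
(F1): fails — sR²u but no w with s=w and uR²w.
(F2): fails — aR²b but no w with a=w and bR²w.
(F3): fails — wR²u but no t with w=t and uR²t.
(F4): fails — dR²a but no w with d=w and aR²w.
(F5): fails — sR²w but no w* with s=w* and wR²w*.
Valid on no frame.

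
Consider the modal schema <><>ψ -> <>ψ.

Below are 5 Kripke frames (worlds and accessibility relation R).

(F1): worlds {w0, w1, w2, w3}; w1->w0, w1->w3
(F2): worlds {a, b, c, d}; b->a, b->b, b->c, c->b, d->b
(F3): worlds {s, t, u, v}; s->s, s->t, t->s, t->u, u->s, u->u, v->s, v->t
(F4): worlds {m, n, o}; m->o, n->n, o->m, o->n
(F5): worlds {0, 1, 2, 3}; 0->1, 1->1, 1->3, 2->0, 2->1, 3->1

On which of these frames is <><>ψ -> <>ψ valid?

The schema corresponds to transitivity: forall x forall y forall z (Rxy & Ryz -> Rxz).
(F1): condition met.
(F2): fails — Rcb and Rbc but not Rcc.
(F3): fails — Rus and Rst but not Rut.
(F4): fails — Rom and Rmo but not Roo.
(F5): fails — R31 and R13 but not R33.
Valid on: (F1).

(F1)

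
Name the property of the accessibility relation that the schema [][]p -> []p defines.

Density

Suppose □□p→□p is valid. Take Rxy and set V(p)={w : xR²w}. Then □□p at x, so □p at x, so p at y, i.e. ∃z(Rxz∧Rzy).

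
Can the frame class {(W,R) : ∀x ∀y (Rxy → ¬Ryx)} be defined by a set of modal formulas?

If a class were modally definable it would be closed under surjective bounded morphisms (Goldblatt–Thomason).
The 3-cycle (worlds a,b,c with a→b→c→a) is asymmetric. Mapping every world to a single reflexive point • is a surjective bounded morphism, and the reflexive point is not asymmetric (R•• but asymmetry requires ¬R••).
So no modal formula (or set of formulas) defines exactly the asymmetric frames.

Not modally definable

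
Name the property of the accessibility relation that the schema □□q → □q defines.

Suppose □□q→□q is valid. Take Rxy and set V(q)={w : xR²w}. Then □□q at x, so □q at x, so q at y, i.e. ∃z(Rxz∧Rzy).

Density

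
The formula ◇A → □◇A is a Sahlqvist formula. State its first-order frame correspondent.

the Euclidean property

Suppose ◇A→□◇A is valid. Take Rxy, Rxz and set V(A)={y}. Then ◇A at x, so □◇A at x, so ◇A at z, so some w with Rzw has A; w=y, i.e. Rzy. By symmetry of the argument, Ryz.
The converse is a direct semantic check.
Frame condition: ∀x ∀y ∀z (Rxy ∧ Rxz → Ryz).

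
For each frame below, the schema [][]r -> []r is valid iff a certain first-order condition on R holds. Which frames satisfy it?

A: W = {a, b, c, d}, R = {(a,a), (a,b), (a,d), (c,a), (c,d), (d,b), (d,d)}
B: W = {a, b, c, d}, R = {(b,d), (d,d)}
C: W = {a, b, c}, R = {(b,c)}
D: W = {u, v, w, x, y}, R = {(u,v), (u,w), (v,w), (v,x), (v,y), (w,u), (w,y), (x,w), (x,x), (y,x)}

Frame correspondent (Sahlqvist): forall x forall y (Rxy -> exists z (Rxz & Rzy)) — i.e. density.
A: ✓.
B: ✓.
C: fails — Rbc but no z with Rbz and Rzc.
D: fails — Ruv but no z with Ruz and Rzv.
Valid on: A, B.

A, B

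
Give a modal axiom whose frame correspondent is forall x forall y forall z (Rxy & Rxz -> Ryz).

This is the Euclidean property; the standard corresponding axiom is 5: ◇p → □◇p.

◇p → □◇p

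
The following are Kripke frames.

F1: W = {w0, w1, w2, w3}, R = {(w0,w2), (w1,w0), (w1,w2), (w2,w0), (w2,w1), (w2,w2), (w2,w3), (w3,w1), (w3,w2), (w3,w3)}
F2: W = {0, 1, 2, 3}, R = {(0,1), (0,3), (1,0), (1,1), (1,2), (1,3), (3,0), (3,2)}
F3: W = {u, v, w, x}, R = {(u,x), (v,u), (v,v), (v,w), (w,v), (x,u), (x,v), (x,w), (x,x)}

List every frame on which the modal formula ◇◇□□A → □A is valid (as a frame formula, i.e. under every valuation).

F1

The schema corresponds to a generalized confluence (Geach) condition: ∀x ∀y ∀z ((xR²y ∧ xRz) → ∃w (yR²w ∧ z = w)).
F1: satisfies the condition.
F2: fails — 0R²2, 0R1 but no w with 2R²w and 1=w.
F3: fails — uR²w, uRx but no t with wR²t and x=t.
Valid on: F1.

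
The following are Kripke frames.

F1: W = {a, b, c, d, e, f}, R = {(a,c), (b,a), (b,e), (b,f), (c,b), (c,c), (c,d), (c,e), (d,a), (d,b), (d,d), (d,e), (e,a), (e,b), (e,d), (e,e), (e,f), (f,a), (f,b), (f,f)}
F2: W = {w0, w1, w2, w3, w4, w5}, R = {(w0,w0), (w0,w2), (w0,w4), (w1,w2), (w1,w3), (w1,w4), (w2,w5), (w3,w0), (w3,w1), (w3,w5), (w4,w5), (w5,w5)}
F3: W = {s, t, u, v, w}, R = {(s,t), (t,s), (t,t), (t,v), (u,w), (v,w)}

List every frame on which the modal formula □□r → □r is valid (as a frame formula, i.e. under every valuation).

The schema corresponds to density: ∀x ∀y (Rxy → ∃z (Rxz ∧ Rzy)).
F1: condition met.
F2: fails — Rw1w2 but no z with Rw1z and Rzw2.
F3: fails — Ruw but no z with Ruz and Rzw.
Valid on: F1.

F1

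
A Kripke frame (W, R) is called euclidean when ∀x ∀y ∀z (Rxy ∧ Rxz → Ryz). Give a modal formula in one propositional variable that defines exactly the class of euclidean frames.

◇r → □◇r

The condition is the Euclidean property. The 5 schema ◇r → □◇r defines it.
Suppose ◇r→□◇r is valid. Take Rxy, Rxz and set V(r)={y}. Then ◇r at x, so □◇r at x, so ◇r at z, so some w with Rzw has r; w=y, i.e. Rzy. By symmetry of the argument, Ryz.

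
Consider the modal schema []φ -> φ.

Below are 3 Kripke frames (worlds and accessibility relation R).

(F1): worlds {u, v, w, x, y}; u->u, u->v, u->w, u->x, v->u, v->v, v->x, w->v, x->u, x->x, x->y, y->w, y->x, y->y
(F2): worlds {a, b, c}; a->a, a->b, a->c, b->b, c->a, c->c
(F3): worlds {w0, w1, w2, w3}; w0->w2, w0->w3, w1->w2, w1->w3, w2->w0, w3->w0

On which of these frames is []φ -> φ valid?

(F2)

Frame correspondent (Sahlqvist): forall x Rxx — i.e. reflexivity.
(F1): fails — world w does not see itself.
(F2): condition met.
(F3): fails — world w0 does not see itself.
Valid on: (F2).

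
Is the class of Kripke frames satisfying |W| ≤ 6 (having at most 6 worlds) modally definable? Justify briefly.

Any modally definable frame class is closed under disjoint unions.
Any modal formula valid on each of 7 disjoint one-world frames is valid on their disjoint union (validity is preserved under disjoint unions). Each one-world frame has |W|=1≤6, but the union has |W|=7.
So the class is not modally definable.

No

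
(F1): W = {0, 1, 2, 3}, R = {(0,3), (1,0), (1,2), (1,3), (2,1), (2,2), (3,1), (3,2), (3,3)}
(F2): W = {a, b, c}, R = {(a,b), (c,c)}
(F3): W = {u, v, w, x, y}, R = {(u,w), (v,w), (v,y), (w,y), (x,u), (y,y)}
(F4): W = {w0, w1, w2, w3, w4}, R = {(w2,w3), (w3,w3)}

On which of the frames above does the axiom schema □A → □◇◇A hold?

(F1), (F4)

The schema corresponds to a generalized confluence (Geach) condition: ∀x ∀z (xRz → ∃w (xRw ∧ zR²w)).
(F1): condition met.
(F2): fails — aRb but no w with aRw and bR²w.
(F3): fails — uRw but no t with uRt and wR²t.
(F4): condition met.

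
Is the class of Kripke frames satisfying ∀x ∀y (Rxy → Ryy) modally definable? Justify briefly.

Yes, by □(□r → r)

The condition is shift-reflexivity. A defining modal formula is □(□r → r).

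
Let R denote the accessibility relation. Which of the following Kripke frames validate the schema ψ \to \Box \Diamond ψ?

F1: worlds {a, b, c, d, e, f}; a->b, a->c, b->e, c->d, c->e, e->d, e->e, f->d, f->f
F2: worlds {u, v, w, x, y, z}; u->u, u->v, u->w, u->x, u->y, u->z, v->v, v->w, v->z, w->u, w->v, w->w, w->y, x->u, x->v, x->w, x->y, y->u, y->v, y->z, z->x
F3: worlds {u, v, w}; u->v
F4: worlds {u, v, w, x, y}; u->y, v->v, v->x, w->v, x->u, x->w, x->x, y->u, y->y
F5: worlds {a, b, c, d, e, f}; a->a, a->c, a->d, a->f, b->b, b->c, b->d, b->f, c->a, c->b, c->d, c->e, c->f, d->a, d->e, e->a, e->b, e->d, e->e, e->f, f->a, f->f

The schema corresponds to symmetry: \forall x \forall y (Rxy \to Ryx).
F1: fails — Rcd but not Rdc.
F2: fails — Ruv but not Rvu.
F3: fails — Ruv but not Rvu.
F4: fails — Rxw but not Rwx.
F5: fails — Rcd but not Rdc.
Valid on no frame.

none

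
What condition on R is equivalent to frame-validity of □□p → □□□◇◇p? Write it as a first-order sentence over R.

∀x ∀z (xR³z → ∃w (xR²w ∧ zR²w))

This is a Sahlqvist (Geach-type) schema ◇^0□^2p → □^3◇^2p.
Minimal-valuation argument: fix x; take any y with xR^0y and any z with xR^3z. Set V(p) to the set of worlds R-reachable from y in exactly 2 steps. Then □^2p holds at y, so the antecedent holds at x; validity forces ◇^2p at z, giving a w with zR^2w and yR^2w.
First-order correspondent: ∀x ∀z (xR³z → ∃w (xR²w ∧ zR²w)).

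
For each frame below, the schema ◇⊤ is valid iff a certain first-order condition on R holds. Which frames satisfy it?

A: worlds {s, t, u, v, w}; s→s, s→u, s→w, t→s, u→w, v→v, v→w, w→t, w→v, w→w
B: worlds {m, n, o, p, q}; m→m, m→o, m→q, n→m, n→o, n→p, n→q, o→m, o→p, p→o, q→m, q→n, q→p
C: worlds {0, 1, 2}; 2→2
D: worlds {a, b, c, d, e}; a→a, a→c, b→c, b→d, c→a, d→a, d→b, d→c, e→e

Frame correspondent (Sahlqvist): ∀x ∃y Rxy — i.e. seriality.
A: condition met.
B: condition met.
C: fails — world 0 has no successor.
D: condition met.
Valid on: A, B, D.

A, B, D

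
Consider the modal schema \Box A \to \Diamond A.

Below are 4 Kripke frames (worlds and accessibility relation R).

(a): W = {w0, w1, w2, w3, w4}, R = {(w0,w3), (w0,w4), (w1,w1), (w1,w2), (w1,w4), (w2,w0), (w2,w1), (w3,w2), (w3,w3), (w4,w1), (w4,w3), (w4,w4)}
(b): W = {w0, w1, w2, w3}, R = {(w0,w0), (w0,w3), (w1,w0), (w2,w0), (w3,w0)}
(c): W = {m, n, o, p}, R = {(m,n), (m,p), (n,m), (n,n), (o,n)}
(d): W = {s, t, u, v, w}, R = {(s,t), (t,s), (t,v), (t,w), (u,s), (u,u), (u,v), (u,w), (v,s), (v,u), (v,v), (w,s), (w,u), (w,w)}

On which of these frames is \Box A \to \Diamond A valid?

The schema corresponds to seriality: \forall x \exists y Rxy.
(a): condition met.
(b): condition met.
(c): fails — world p has no successor.
(d): condition met.

(a), (b), (d)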